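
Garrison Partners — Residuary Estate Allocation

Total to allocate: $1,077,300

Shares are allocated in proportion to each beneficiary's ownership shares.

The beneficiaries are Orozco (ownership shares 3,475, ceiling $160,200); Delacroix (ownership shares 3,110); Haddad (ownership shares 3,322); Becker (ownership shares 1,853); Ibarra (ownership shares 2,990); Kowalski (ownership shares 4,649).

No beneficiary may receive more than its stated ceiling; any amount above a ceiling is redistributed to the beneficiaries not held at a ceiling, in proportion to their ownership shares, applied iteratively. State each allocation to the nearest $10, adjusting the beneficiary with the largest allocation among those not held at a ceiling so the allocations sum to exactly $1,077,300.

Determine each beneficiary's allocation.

Total ownership shares = 19,399.
Unconstrained shares: Orozco 192,979.92; Delacroix 172,710.09; Haddad 184,483.25; Becker 102,904.11; Ibarra 166,046.03; Kowalski 258,176.59.
Capped: Orozco ($160,200); balance $917,100 reallocated over remaining ownership shares 15,924.
Remaining shares: Delacroix 179,112.09 → $179,110; Haddad 191,321.67 → $191,320; Becker 106,718.56 → $106,720; Ibarra 172,201.02 → $172,200; Kowalski 267,746.67 → $267,750.

Orozco: $160,200; Delacroix: $179,110; Haddad: $191,320; Becker: $106,720; Ibarra: $172,200; Kowalski: $267,750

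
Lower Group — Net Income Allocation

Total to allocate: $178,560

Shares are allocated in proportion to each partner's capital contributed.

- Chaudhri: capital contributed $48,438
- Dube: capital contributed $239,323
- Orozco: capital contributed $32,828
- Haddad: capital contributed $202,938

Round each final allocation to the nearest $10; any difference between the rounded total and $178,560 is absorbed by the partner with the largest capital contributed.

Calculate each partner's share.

Sum of capital contributed: 523,527.
Proportional shares: Chaudhri 48,438/523,527 × $178,560 = 16,520.81; Dube 239,323/523,527 × $178,560 = 81,626.19; Orozco 32,828/523,527 × $178,560 = 11,196.69; Haddad 202,938/523,527 × $178,560 = 69,216.31.
After rounding ($10): Chaudhri $16,520; Dube $81,630; Orozco $11,200; Haddad $69,220. Sum = $178,570.
Difference $178,560 − $178,570 = −$10 applied to largest capital contributed (Dube): Dube becomes $81,620.

Chaudhri: $16,520 · Dube: $81,620 · Orozco: $11,200 · Haddad: $69,220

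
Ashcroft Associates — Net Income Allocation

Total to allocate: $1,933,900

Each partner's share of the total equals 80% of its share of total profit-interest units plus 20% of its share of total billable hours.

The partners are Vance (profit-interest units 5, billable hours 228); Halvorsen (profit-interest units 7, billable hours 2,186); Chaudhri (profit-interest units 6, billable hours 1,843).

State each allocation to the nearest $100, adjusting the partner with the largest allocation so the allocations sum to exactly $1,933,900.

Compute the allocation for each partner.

Vance: $450,500 · Halvorsen: $800,200 · Chaudhri: $683,200

Totals — profit-interest units 18, billable hours 4,257.
Blended shares (80% profit-interest units + 20% billable hours): Vance 0.2329; Halvorsen 0.4138; Chaudhri 0.3533.
Raw shares: Vance 450,471.05; Halvorsen 800,272.08; Chaudhri 683,156.88.
Rounded to nearest $100: Vance $450,500; Halvorsen $800,300; Chaudhri $683,200. Sum = $1,934,000.
Difference $1,933,900 − $1,934,000 = −$100 applied to largest allocation (Halvorsen): Halvorsen becomes $800,200.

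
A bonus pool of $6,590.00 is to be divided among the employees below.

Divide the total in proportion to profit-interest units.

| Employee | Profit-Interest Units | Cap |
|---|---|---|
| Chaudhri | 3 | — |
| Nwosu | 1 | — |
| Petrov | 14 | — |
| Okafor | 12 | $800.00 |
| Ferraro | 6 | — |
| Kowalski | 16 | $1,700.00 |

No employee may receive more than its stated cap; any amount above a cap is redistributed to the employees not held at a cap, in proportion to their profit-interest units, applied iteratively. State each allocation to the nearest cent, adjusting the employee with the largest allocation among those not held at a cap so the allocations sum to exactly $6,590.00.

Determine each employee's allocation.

Total profit-interest units = 52.
Unconstrained shares: Chaudhri 380.1923; Nwosu 126.7308; Petrov 1,774.2308; Okafor 1,520.7692; Ferraro 760.3846; Kowalski 2,027.6923.
Cap binds for Okafor ($800.00), Kowalski ($1,700.00); balance $4,090.00 reallocated over remaining profit-interest units 24.
Shares after redistribution: Chaudhri 511.2500 → $511.25; Nwosu 170.4167 → $170.42; Petrov 2,385.8333 → $2,385.83; Ferraro 1,022.5000 → $1,022.50.

Chaudhri: $511.25 · Nwosu: $170.42 · Petrov: $2,385.83 · Okafor: $800.00 · Ferraro: $1,022.50 · Kowalski: $1,700.00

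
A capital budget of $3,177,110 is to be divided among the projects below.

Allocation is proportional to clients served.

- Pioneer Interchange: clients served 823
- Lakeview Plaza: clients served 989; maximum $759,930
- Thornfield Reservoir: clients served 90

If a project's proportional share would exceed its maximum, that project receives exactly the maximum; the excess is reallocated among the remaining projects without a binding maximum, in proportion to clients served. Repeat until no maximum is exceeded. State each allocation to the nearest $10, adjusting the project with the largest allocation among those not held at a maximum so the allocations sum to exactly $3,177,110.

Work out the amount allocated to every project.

Total clients served = 1,902.
Proportional shares (ignoring caps): Pioneer Interchange 1,374,743.18; Lakeview Plaza 1,652,030.38; Thornfield Reservoir 150,336.44.
Held at cap: Lakeview Plaza ($759,930); balance $2,417,180 reallocated over remaining clients served 913.
Redistributed shares: Pioneer Interchange 2,178,903.77 → $2,178,900; Thornfield Reservoir 238,276.23 → $238,280.

Pioneer Interchange: $2,178,900 | Lakeview Plaza: $759,930 | Thornfield Reservoir: $238,280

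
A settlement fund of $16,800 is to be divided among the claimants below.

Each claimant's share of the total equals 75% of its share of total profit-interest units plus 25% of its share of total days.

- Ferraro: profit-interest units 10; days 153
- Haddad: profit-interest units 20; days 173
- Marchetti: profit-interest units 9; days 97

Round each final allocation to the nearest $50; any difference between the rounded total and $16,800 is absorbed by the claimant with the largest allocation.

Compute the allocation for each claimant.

Ferraro: $4,750 | Haddad: $8,200 | Marchetti: $3,850

Profit-interest units total 39; days total 423.
Combined weights (75% profit-interest units + 25% days): Ferraro 0.2827; Haddad 0.4869; Marchetti 0.2304.
Raw shares: Ferraro 4,749.92; Haddad 8,179.27; Marchetti 3,870.81.
After rounding ($50): Ferraro $4,750; Haddad $8,200; Marchetti $3,850. Sum = $16,800.
Sum already equals the total — no adjustment.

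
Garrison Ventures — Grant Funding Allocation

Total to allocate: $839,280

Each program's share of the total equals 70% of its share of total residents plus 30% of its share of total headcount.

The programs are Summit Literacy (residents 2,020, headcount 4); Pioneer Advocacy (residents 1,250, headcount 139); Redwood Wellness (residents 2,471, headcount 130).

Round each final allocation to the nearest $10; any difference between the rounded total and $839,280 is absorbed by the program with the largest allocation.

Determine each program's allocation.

Summit Literacy: $210,400 | Pioneer Advocacy: $256,110 | Redwood Wellness: $372,770

Residents total 5,741; headcount total 273.
Blended shares (70% residents + 30% headcount): Summit Literacy 0.2507; Pioneer Advocacy 0.3052; Redwood Wellness 0.4441.
Unrounded shares: Summit Literacy 210,402.59; Pioneer Advocacy 256,114.45; Redwood Wellness 372,762.95.
At nearest $10: Summit Literacy $210,400; Pioneer Advocacy $256,110; Redwood Wellness $372,760. Sum = $839,270.
Difference $839,280 − $839,270 = +$10 applied to largest allocation (Redwood Wellness): Redwood Wellness becomes $372,770.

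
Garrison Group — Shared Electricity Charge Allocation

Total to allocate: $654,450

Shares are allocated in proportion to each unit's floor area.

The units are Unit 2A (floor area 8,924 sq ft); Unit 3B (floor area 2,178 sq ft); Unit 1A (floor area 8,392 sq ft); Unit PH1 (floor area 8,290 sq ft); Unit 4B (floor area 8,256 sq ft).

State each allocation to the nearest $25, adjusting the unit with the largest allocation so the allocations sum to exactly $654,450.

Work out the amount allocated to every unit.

Floor area total: 36,040.
Unrounded shares: Unit 2A 8,924/36,040 × $654,450 = 162,050.83; Unit 3B 2,178/36,040 × $654,450 = 39,550.28; Unit 1A 8,392/36,040 × $654,450 = 152,390.24; Unit PH1 8,290/36,040 × $654,450 = 150,538.03; Unit 4B 8,256/36,040 × $654,450 = 149,920.62.
After rounding ($25): Unit 2A $162,050; Unit 3B $39,550; Unit 1A $152,400; Unit PH1 $150,550; Unit 4B $149,925. Sum = $654,475.
Difference $654,450 − $654,475 = −$25 applied to largest allocation (Unit 2A): Unit 2A becomes $162,025.

Unit 2A: $162,025; Unit 3B: $39,550; Unit 1A: $152,400; Unit PH1: $150,550; Unit 4B: $149,925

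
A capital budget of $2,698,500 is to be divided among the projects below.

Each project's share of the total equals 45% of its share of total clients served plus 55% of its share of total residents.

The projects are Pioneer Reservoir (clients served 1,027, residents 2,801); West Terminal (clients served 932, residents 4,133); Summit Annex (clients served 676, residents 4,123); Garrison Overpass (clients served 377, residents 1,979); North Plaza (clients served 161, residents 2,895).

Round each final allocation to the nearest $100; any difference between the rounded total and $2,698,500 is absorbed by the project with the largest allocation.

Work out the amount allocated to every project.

Pioneer Reservoir: $654,000 · West Terminal: $741,800 · Summit Annex: $642,800 · Garrison Overpass: $328,600 · North Plaza: $331,300

Clients served total 3,173; residents total 15,931.
Combined weights (45% clients served + 55% residents): Pioneer Reservoir 0.2424; West Terminal 0.2749; Summit Annex 0.2382; Garrison Overpass 0.1218; North Plaza 0.1228.
Pro-rata amounts: Pioneer Reservoir 653,987.42; West Terminal 741,723.10; Summit Annex 642,818.83; Garrison Overpass 328,649.01; North Plaza 331,321.63.
After rounding ($100): Pioneer Reservoir $654,000; West Terminal $741,700; Summit Annex $642,800; Garrison Overpass $328,600; North Plaza $331,300. Sum = $2,698,400.
Difference $2,698,500 − $2,698,400 = +$100 applied to largest allocation (West Terminal): West Terminal becomes $741,800.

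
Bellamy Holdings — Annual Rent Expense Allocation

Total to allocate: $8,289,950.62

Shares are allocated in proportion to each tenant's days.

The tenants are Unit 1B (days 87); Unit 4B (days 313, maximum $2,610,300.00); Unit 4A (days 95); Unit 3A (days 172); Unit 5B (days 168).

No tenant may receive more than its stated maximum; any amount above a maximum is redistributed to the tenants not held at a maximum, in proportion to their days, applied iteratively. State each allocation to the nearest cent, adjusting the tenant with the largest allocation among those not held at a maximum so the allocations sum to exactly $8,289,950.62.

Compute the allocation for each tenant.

Combined days = 835.
Proportional shares (ignoring caps): Unit 1B 863,743.3580; Unit 4B 3,107,490.4719; Unit 4A 943,168.0346; Unit 3A 1,707,630.5469; Unit 5B 1,667,918.2086.
Held at cap: Unit 4B ($2,610,300.00); residual $5,679,650.62 reallocated over remaining days 522.
Redistributed shares: Unit 1B 946,608.4367 → $946,608.44; Unit 4A 1,033,652.8906 → $1,033,652.89; Unit 3A 1,871,455.7598 → $1,871,455.76; Unit 5B 1,827,933.5329 → $1,827,933.53.

Unit 1B: $946,608.44; Unit 4B: $2,610,300.00; Unit 4A: $1,033,652.89; Unit 3A: $1,871,455.76; Unit 5B: $1,827,933.53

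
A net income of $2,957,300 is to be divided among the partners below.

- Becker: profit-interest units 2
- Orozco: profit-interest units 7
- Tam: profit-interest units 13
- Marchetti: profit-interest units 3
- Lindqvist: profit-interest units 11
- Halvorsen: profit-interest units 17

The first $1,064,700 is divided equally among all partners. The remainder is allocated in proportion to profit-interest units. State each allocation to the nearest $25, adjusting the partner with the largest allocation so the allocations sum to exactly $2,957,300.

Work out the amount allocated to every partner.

Equal tier: $1,064,700 ÷ 6 = $177,450 apiece.
Remainder $1,892,600 by profit-interest units (total 53): Becker 71,418.87 → $71,425; Orozco 249,966.04 → $249,975; Tam 464,222.64 → $464,225; Marchetti 107,128.30 → $107,125; Lindqvist 392,803.77 → $392,800; Halvorsen 607,060.38 → $607,050.
Totals: Becker $177,450 + $71,425 = $248,875; Orozco $177,450 + $249,975 = $427,425; Tam $177,450 + $464,225 = $641,675; Marchetti $177,450 + $107,125 = $284,575; Lindqvist $177,450 + $392,800 = $570,250; Halvorsen $177,450 + $607,050 = $784,500.

Becker: $248,875 · Orozco: $427,425 · Tam: $641,675 · Marchetti: $284,575 · Lindqvist: $570,250 · Halvorsen: $784,500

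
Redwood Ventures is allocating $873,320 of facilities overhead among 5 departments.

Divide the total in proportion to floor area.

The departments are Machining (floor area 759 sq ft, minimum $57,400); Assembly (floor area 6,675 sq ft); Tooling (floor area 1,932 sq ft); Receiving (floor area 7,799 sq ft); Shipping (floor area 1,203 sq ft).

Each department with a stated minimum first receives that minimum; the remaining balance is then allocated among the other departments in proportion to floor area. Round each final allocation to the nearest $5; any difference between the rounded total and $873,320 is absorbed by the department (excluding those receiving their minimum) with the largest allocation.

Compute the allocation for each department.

Minimums first: Machining $57,400. Balance $815,920.
Balance split over remaining floor area 17,609: Assembly 309,288.77 → $309,290; Tooling 89,519.99 → $89,520; Receiving 361,369.76 → $361,370; Shipping 55,741.48 → $55,740.

Machining: $57,400; Assembly: $309,290; Tooling: $89,520; Receiving: $361,370; Shipping: $55,740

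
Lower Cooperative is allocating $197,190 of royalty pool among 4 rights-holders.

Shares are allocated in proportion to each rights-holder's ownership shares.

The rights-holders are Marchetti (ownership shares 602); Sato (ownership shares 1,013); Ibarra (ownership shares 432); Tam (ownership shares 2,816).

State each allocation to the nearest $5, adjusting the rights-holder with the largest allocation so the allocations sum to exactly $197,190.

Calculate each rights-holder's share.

Marchetti: $24,410 | Sato: $41,075 | Ibarra: $17,515 | Tam: $114,190

Total ownership shares = 4,863.
Raw shares: Marchetti 602/4,863 × $197,190 = 24,410.52; Sato 1,013/4,863 × $197,190 = 41,076.18; Ibarra 432/4,863 × $197,190 = 17,517.19; Tam 2,816/4,863 × $197,190 = 114,186.11.
At nearest $5: Marchetti $24,410; Sato $41,075; Ibarra $17,515; Tam $114,185. Sum = $197,185.
Difference $197,190 − $197,185 = +$5 applied to largest allocation (Tam): Tam becomes $114,190.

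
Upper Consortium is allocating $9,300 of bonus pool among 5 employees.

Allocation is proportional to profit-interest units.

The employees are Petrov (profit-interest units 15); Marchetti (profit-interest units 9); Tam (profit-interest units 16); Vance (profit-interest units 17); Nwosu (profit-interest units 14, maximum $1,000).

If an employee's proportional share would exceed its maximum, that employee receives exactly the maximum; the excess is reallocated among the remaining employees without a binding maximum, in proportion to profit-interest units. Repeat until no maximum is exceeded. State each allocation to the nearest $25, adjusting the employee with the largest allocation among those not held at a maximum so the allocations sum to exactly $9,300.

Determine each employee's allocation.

Profit-interest units total: 71.
Proportional shares (ignoring caps): Petrov 1,964.79; Marchetti 1,178.87; Tam 2,095.77; Vance 2,226.76; Nwosu 1,833.80.
Capped: Nwosu ($1,000); balance $8,300 reallocated over remaining profit-interest units 57.
Redistributed shares: Petrov 2,184.21 → $2,175; Marchetti 1,310.53 → $1,300; Tam 2,329.82 → $2,325; Vance 2,475.44 → $2,475.
Rounding difference +$25 applied to Vance → $2,500.

Petrov: $2,175; Marchetti: $1,300; Tam: $2,325; Vance: $2,500; Nwosu: $1,000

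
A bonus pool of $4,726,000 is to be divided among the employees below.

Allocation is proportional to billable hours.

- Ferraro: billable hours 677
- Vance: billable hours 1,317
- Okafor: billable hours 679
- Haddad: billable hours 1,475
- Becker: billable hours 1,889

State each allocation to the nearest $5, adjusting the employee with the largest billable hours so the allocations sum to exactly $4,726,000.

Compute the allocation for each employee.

Ferraro: $529,980 | Vance: $1,031,000 | Okafor: $531,550 | Haddad: $1,154,690 | Becker: $1,478,780

Billable hours total: 677 + 1,317 + 679 + 1,475 + 1,889 = 6,037.
Pro-rata amounts: Ferraro 529,982.11; Vance 1,030,999.17; Okafor 531,547.79; Haddad 1,154,687.76; Becker 1,478,783.17.
Rounded to nearest $5: Ferraro $529,980; Vance $1,031,000; Okafor $531,550; Haddad $1,154,690; Becker $1,478,785. Sum = $4,726,005.
Difference $4,726,000 − $4,726,005 = −$5 applied to largest billable hours (Becker): Becker becomes $1,478,780.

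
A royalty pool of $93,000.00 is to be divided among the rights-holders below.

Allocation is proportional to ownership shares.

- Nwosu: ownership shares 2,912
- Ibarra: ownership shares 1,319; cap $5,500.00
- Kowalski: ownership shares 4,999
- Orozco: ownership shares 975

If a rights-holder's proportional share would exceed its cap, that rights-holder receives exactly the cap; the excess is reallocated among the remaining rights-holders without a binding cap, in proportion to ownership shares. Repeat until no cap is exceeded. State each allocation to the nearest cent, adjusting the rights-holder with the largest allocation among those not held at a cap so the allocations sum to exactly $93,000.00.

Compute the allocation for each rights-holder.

Combined ownership shares = 10,205.
Unconstrained shares: Nwosu 26,537.5796; Ibarra 12,020.2842; Kowalski 45,556.7859; Orozco 8,885.3503.
Cap binds for Ibarra ($5,500.00); balance $87,500.00 reallocated over remaining ownership shares 8,886.
Remaining shares: Nwosu 28,674.3192 → $28,674.32; Kowalski 49,224.9043 → $49,224.90; Orozco 9,600.7765 → $9,600.78.

Nwosu: $28,674.32 | Ibarra: $5,500.00 | Kowalski: $49,224.90 | Orozco: $9,600.78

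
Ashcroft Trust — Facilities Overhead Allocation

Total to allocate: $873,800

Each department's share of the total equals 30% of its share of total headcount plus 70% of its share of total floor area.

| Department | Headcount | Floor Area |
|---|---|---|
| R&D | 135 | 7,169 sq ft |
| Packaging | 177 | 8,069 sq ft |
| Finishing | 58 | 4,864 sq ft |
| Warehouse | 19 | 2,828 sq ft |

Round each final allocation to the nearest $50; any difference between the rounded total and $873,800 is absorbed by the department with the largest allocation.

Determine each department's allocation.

Headcount total 389; floor area total 22,930.
Combined weights (30% headcount + 70% floor area): R&D 0.3230; Packaging 0.3828; Finishing 0.1932; Warehouse 0.1010.
Proportional shares: R&D 282,207.81; Packaging 334,518.44; Finishing 168,832.82; Warehouse 88,240.93.
After rounding ($50): R&D $282,200; Packaging $334,500; Finishing $168,850; Warehouse $88,250. Sum = $873,800.
No rounding difference to absorb.

R&D: $282,200 | Packaging: $334,500 | Finishing: $168,850 | Warehouse: $88,250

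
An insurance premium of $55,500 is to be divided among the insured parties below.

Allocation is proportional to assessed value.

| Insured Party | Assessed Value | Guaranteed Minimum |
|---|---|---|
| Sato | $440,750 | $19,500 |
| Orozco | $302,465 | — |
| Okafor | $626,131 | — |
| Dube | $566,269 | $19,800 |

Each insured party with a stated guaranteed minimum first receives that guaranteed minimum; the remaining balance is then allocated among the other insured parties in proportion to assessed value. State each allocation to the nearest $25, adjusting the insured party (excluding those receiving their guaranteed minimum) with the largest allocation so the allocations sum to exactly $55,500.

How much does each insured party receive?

Fund the minimums — Sato $19,500; Dube $19,800. Balance $16,200.
Balance split over remaining assessed value 928,596: Orozco 5,276.71 → $5,275; Okafor 10,923.29 → $10,925.

Sato: $19,500 · Orozco: $5,275 · Okafor: $10,925 · Dube: $19,800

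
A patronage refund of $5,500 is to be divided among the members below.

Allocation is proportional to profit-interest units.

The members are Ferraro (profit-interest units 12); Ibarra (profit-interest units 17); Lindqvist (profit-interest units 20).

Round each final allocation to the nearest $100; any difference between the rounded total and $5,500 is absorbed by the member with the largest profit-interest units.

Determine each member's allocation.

Sum of profit-interest units: 49.
Pro-rata amounts: Ferraro 12/49 × $5,500 = 1,346.94; Ibarra 17/49 × $5,500 = 1,908.16; Lindqvist 20/49 × $5,500 = 2,244.90.
At nearest $100: Ferraro $1,300; Ibarra $1,900; Lindqvist $2,200. Sum = $5,400.
Difference $5,500 − $5,400 = +$100 applied to largest profit-interest units (Lindqvist): Lindqvist becomes $2,300.

Ferraro: $1,300 | Ibarra: $1,900 | Lindqvist: $2,300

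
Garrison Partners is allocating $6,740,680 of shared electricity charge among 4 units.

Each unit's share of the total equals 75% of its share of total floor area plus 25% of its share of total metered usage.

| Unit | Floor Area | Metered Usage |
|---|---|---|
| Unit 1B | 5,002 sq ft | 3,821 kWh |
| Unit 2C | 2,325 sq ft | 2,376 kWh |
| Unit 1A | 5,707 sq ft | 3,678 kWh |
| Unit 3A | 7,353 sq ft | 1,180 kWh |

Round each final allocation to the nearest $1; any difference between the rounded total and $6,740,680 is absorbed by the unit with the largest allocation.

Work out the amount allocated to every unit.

Unit 1B: $1,822,836 | Unit 2C: $938,733 | Unit 1A: $1,975,862 | Unit 3A: $2,003,249

Totals — floor area 20,387, metered usage 11,055.
Composite weights (75% floor area + 25% metered usage): Unit 1B 0.2704; Unit 2C 0.1393; Unit 1A 0.2931; Unit 3A 0.2972.
Unrounded shares: Unit 1B 1,822,836.17; Unit 2C 938,732.65; Unit 1A 1,975,861.84; Unit 3A 2,003,249.34.
Rounded to nearest $1: Unit 1B $1,822,836; Unit 2C $938,733; Unit 1A $1,975,862; Unit 3A $2,003,249. Sum = $6,740,680.
No rounding difference to absorb.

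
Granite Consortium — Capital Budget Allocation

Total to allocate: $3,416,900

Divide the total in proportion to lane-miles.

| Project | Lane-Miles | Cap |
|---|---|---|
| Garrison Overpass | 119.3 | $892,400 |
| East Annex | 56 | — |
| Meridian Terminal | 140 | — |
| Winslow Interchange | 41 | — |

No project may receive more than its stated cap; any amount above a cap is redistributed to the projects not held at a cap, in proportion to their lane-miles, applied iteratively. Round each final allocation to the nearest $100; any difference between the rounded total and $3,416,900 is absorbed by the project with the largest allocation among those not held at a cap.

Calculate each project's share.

Total lane-miles = 356.3.
Unconstrained shares: Garrison Overpass 1,144,081.31; East Annex 537,037.33; Meridian Terminal 1,342,593.32; Winslow Interchange 393,188.04.
Capped: Garrison Overpass ($892,400); balance $2,524,500 reallocated over remaining lane-miles 237.
Shares after redistribution: East Annex 596,506.33 → $596,500; Meridian Terminal 1,491,265.82 → $1,491,300; Winslow Interchange 436,727.85 → $436,700.

Garrison Overpass: $892,400; East Annex: $596,500; Meridian Terminal: $1,491,300; Winslow Interchange: $436,700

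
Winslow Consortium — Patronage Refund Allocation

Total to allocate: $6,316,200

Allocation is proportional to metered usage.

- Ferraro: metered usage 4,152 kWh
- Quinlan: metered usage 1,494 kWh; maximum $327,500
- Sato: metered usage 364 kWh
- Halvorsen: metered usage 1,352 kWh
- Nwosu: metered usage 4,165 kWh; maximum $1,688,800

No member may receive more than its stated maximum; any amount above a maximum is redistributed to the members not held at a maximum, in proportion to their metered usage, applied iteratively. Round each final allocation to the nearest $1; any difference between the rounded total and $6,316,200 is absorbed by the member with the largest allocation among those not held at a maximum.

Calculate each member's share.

Metered usage total: 11,527.
Proportional shares (ignoring caps): Ferraro 2,275,081.32; Quinlan 818,634.75; Sato 199,453.18; Halvorsen 740,826.10; Nwosu 2,282,204.65.
Capped: Quinlan ($327,500), Nwosu ($1,688,800); residual $4,299,900 reallocated over remaining metered usage 5,868.
Redistributed shares: Ferraro 3,042,465.03 → $3,042,465; Sato 266,728.63 → $266,729; Halvorsen 990,706.34 → $990,706.

Ferraro: $3,042,465 | Quinlan: $327,500 | Sato: $266,729 | Halvorsen: $990,706 | Nwosu: $1,688,800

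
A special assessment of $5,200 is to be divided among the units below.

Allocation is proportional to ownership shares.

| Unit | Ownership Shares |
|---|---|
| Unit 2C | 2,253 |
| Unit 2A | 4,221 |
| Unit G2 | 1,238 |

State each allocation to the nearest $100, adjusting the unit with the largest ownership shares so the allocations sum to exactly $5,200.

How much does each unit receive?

Ownership shares total: 7,712.
Unrounded shares: Unit 2C 2,253/7,712 × $5,200 = 1,519.14; Unit 2A 4,221/7,712 × $5,200 = 2,846.11; Unit G2 1,238/7,712 × $5,200 = 834.75.
Rounded to nearest $100: Unit 2C $1,500; Unit 2A $2,800; Unit G2 $800. Sum = $5,100.
Difference $5,200 − $5,100 = +$100 applied to largest ownership shares (Unit 2A): Unit 2A becomes $2,900.

Unit 2C: $1,500 | Unit 2A: $2,900 | Unit G2: $800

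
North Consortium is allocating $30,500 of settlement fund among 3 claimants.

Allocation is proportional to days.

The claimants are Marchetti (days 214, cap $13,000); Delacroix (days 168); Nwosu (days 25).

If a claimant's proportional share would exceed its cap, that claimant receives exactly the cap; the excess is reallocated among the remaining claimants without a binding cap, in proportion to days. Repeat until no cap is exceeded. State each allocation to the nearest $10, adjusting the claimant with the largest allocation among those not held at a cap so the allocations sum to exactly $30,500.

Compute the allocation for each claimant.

Marchetti: $13,000 · Delacroix: $15,230 · Nwosu: $2,270

Sum of days: 407.
Proportional shares (ignoring caps): Marchetti 16,036.86; Delacroix 12,589.68; Nwosu 1,873.46.
Held at cap: Marchetti ($13,000); residual $17,500 reallocated over remaining days 193.
Redistributed shares: Delacroix 15,233.16 → $15,230; Nwosu 2,266.84 → $2,270.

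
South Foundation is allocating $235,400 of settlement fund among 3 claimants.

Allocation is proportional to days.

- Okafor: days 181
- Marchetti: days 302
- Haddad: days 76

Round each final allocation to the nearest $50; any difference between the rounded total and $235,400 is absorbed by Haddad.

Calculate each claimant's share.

Okafor: $76,200 | Marchetti: $127,150 | Haddad: $32,050

Sum of days: 559.
Unrounded shares: Okafor 181/559 × $235,400 = 76,220.75; Marchetti 302/559 × $235,400 = 127,174.96; Haddad 76/559 × $235,400 = 32,004.29.
At nearest $50: Okafor $76,200; Marchetti $127,150; Haddad $32,000. Sum = $235,350.
Difference $235,400 − $235,350 = +$50 applied to Haddad: Haddad becomes $32,050.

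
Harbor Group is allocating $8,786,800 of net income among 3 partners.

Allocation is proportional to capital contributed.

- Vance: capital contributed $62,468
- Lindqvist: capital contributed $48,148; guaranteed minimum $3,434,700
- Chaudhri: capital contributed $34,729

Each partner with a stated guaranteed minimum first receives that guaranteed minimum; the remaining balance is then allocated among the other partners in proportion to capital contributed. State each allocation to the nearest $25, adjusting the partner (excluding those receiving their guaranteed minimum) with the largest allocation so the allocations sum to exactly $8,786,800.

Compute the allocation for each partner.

Vance: $3,439,775; Lindqvist: $3,434,700; Chaudhri: $1,912,325

Guaranteed amounts: Lindqvist $3,434,700. Remaining pool $5,352,100.
Remaining pool split over remaining capital contributed 97,197: Vance 3,439,766.48 → $3,439,775; Chaudhri 1,912,333.52 → $1,912,325.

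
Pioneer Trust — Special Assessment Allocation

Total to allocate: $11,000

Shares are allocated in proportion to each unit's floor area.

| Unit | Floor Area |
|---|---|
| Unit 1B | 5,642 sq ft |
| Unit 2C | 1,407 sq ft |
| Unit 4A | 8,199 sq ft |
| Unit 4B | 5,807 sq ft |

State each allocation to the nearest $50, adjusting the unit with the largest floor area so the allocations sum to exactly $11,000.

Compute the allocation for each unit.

Combined floor area = 5,642 + 1,407 + 8,199 + 5,807 = 21,055.
Pro-rata amounts: Unit 1B 2,947.61; Unit 2C 735.07; Unit 4A 4,283.50; Unit 4B 3,033.82.
After rounding ($50): Unit 1B $2,950; Unit 2C $750; Unit 4A $4,300; Unit 4B $3,050. Sum = $11,050.
Difference $11,000 − $11,050 = −$50 applied to largest floor area (Unit 4A): Unit 4A becomes $4,250.

Unit 1B: $2,950 | Unit 2C: $750 | Unit 4A: $4,250 | Unit 4B: $3,050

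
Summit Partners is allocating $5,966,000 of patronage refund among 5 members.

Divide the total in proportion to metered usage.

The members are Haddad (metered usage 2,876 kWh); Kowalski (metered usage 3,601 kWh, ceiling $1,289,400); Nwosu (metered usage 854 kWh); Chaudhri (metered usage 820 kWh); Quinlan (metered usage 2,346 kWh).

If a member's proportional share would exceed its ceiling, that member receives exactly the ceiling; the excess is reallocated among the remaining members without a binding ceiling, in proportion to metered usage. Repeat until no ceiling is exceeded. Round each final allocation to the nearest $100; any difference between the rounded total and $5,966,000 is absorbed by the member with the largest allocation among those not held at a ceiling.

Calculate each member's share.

Haddad: $1,950,400 · Kowalski: $1,289,400 · Nwosu: $579,100 · Chaudhri: $556,100 · Quinlan: $1,591,000

Combined metered usage = 10,497.
Proportional shares (ignoring caps): Haddad 1,634,582.83; Kowalski 2,046,638.66; Nwosu 485,373.34; Chaudhri 466,049.35; Quinlan 1,333,355.82.
Capped: Kowalski ($1,289,400); remaining pool $4,676,600 reallocated over remaining metered usage 6,896.
Remaining shares: Haddad 1,950,391.76 → $1,950,400; Nwosu 579,149.71 → $579,100; Chaudhri 556,092.23 → $556,100; Quinlan 1,590,966.30 → $1,591,000.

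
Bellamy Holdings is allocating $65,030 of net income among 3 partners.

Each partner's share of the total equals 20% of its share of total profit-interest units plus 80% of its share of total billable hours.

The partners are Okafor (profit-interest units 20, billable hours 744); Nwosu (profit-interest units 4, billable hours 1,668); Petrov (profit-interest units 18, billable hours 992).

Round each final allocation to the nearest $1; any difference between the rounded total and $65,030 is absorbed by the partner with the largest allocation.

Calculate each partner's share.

Okafor: $17,564 | Nwosu: $26,731 | Petrov: $20,735

Profit-interest units total 42; billable hours total 3,404.
Composite weights (20% profit-interest units + 80% billable hours): Okafor 0.2701; Nwosu 0.4111; Petrov 0.3189.
Unrounded shares: Okafor 17,564.03; Nwosu 26,731.04; Petrov 20,734.93.
At nearest $1: Okafor $17,564; Nwosu $26,731; Petrov $20,735. Sum = $65,030.
Sum already equals the total — no adjustment.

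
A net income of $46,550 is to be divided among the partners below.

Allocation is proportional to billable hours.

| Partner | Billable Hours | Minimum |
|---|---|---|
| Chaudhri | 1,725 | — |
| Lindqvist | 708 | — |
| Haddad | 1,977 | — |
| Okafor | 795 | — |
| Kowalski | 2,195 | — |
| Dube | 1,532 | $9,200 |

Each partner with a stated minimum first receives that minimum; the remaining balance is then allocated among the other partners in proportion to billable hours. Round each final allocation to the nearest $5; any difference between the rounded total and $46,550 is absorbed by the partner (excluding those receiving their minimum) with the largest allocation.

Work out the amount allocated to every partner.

Minimums first: Dube $9,200. Balance $37,350.
Balance split over remaining billable hours 7,400: Chaudhri 8,706.59 → $8,705; Lindqvist 3,573.49 → $3,575; Haddad 9,978.51 → $9,980; Okafor 4,012.60 → $4,015; Kowalski 11,078.82 → $11,080.
Rounding difference −$5 applied to Kowalski → $11,075.

Chaudhri: $8,705 | Lindqvist: $3,575 | Haddad: $9,980 | Okafor: $4,015 | Kowalski: $11,075 | Dube: $9,200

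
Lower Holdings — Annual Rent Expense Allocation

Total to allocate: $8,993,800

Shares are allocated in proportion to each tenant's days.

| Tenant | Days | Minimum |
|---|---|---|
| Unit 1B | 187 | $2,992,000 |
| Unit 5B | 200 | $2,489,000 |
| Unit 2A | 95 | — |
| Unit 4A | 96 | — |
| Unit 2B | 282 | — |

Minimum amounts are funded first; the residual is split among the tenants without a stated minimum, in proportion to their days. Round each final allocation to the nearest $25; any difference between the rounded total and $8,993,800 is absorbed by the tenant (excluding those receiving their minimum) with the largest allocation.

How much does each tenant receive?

Unit 1B: $2,992,000 | Unit 5B: $2,489,000 | Unit 2A: $705,525 | Unit 4A: $712,950 | Unit 2B: $2,094,325

Fund the minimums — Unit 1B $2,992,000; Unit 5B $2,489,000. Balance $3,512,800.
Balance split over remaining days 473: Unit 2A 705,530.66 → $705,525; Unit 4A 712,957.29 → $712,950; Unit 2B 2,094,312.05 → $2,094,300.
Rounding difference +$25 applied to Unit 2B → $2,094,325.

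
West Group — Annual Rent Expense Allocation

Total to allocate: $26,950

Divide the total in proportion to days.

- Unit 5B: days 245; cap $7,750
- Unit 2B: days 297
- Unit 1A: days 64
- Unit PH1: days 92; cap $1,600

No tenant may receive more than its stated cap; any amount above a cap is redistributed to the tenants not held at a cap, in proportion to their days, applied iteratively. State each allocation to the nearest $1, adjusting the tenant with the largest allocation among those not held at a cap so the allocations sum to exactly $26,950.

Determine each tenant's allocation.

Unit 5B: $7,750 | Unit 2B: $14,480 | Unit 1A: $3,120 | Unit PH1: $1,600

Combined days = 698.
Proportional shares (ignoring caps): Unit 5B 9,459.53; Unit 2B 11,467.26; Unit 1A 2,471.06; Unit PH1 3,552.15.
Capped: Unit 5B ($7,750), Unit PH1 ($1,600); remaining pool $17,600 reallocated over remaining days 361.
Redistributed shares: Unit 2B 14,479.78 → $14,480; Unit 1A 3,120.22 → $3,120.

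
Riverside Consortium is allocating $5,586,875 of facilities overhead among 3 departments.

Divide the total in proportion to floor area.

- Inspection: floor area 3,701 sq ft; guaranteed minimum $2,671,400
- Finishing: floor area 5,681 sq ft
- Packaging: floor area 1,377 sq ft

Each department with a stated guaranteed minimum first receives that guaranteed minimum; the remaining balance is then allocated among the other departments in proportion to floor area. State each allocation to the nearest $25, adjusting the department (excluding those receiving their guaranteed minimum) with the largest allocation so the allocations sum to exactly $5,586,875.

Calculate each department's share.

Inspection: $2,671,400 · Finishing: $2,346,675 · Packaging: $568,800

Minimums first: Inspection $2,671,400. Residual $2,915,475.
Residual split over remaining floor area 7,058: Finishing 2,346,672.35 → $2,346,675; Packaging 568,802.65 → $568,800.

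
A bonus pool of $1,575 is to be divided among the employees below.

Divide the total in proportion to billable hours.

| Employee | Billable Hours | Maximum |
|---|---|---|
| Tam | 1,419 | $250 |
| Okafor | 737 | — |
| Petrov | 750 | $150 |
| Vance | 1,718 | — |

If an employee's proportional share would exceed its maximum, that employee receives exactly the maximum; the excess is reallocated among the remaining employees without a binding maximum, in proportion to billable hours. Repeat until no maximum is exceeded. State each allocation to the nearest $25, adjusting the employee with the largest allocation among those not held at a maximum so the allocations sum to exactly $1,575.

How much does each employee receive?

Tam: $250 | Okafor: $350 | Petrov: $150 | Vance: $825

Billable hours total: 4,624.
Unconstrained shares: Tam 483.33; Okafor 251.03; Petrov 255.46; Vance 585.18.
Held at cap: Tam ($250), Petrov ($150); residual $1,175 reallocated over remaining billable hours 2,455.
Remaining shares: Okafor 352.74 → $350; Vance 822.26 → $825.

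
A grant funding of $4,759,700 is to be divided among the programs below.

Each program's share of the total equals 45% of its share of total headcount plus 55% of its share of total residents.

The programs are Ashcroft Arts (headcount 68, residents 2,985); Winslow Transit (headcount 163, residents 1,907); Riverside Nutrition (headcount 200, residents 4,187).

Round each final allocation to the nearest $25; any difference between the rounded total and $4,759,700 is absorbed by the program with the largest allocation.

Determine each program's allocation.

Ashcroft Arts: $1,198,625; Winslow Transit: $1,359,900; Riverside Nutrition: $2,201,175

Headcount total 431; residents total 9,079.
Combined weights (45% headcount + 55% residents): Ashcroft Arts 0.2518; Winslow Transit 0.2857; Riverside Nutrition 0.4625.
Unrounded shares: Ashcroft Arts 1,198,621.29; Winslow Transit 1,359,896.04; Riverside Nutrition 2,201,182.67.
After rounding ($25): Ashcroft Arts $1,198,625; Winslow Transit $1,359,900; Riverside Nutrition $2,201,175. Sum = $4,759,700.
No rounding difference to absorb.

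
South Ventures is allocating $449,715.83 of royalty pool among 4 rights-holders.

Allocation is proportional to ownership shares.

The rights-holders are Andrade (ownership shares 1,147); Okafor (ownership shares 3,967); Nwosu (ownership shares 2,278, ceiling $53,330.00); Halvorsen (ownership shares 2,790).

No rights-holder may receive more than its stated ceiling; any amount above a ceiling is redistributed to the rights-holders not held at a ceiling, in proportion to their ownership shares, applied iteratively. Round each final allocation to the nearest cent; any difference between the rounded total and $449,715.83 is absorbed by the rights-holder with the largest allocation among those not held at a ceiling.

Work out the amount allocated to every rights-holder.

Sum of ownership shares: 10,182.
Proportional shares (ignoring caps): Andrade 50,660.3867; Okafor 175,213.3861; Nwosu 100,614.0896; Halvorsen 123,227.9676.
Capped: Nwosu ($53,330.00); residual $396,385.83 reallocated over remaining ownership shares 7,904.
Shares after redistribution: Andrade 57,522.0834 → $57,522.08; Okafor 198,945.1654 → $198,945.17; Halvorsen 139,918.5812 → $139,918.58.

Andrade: $57,522.08 | Okafor: $198,945.17 | Nwosu: $53,330.00 | Halvorsen: $139,918.58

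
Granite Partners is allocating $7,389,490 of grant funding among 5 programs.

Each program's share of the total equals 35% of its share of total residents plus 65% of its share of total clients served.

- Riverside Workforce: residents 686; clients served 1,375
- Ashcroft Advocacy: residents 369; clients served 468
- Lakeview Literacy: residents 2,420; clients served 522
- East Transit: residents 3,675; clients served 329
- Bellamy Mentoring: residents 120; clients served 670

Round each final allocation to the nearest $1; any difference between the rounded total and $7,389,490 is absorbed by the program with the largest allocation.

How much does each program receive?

Totals — residents 7,270, clients served 3,364.
Combined weights (35% residents + 65% clients served): Riverside Workforce 0.2987; Ashcroft Advocacy 0.1082; Lakeview Literacy 0.2174; East Transit 0.2405; Bellamy Mentoring 0.1352.
Raw shares: Riverside Workforce 2,207,291.44; Ashcroft Advocacy 799,489.97; Lakeview Literacy 1,606,240.57; East Transit 1,777,141.88; Bellamy Mentoring 999,326.13.
At nearest $1: Riverside Workforce $2,207,291; Ashcroft Advocacy $799,490; Lakeview Literacy $1,606,241; East Transit $1,777,142; Bellamy Mentoring $999,326. Sum = $7,389,490.
Sum already equals the total — no adjustment.

Riverside Workforce: $2,207,291 | Ashcroft Advocacy: $799,490 | Lakeview Literacy: $1,606,241 | East Transit: $1,777,142 | Bellamy Mentoring: $999,326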